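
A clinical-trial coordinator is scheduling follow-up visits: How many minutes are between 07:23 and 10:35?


Start time: 07:23 = 443 minutes from midnight
End time: 10:35 = 635 minutes from midnight
Difference: 635 - 443 = 192 minutes
That is 3 hours and 12 minutes

192


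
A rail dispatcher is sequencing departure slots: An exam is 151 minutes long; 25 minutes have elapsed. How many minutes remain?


Total budget: 151 minutes
Time used: 25 minutes
Remaining: 151 - 25 = 126 minutes
Percent used: 16.6%
Percent remaining: 83.4%

126


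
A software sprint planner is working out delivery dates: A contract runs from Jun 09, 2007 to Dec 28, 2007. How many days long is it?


Start date: 2007-06-09
End date: 2007-12-28
Jun 2007: +22 days
Jul 2007: +31 days
Aug 2007: +31 days
... (4 more months)
Total: 202 days

202


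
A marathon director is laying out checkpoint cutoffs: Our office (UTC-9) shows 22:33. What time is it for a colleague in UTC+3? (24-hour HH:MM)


Local time: 22:33 at UTC-9 (offset -9h)
Target zone: UTC+3 (offset 3h)
Difference: 3 - (-9) = 12 hours
Calculation: 22 + (12) = 34
Wraparound: (34) mod 24 = 10
Result: 10:33

10:33


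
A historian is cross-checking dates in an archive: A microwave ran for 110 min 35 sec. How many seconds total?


Minutes: 110
Extra seconds: 35
Seconds per minute: 60
Minutes to seconds: 110 x 60 = 6600
Total: 6600 + 35 = 6635

6635


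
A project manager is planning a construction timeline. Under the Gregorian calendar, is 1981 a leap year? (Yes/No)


Year: 1981
Divisible by 4? 1981 / 4 = 495.25 -> No
Not divisible by 4, so NOT a leap year

No


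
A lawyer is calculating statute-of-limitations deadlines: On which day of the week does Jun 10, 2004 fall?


Date: 2004-06-10
January 1, 2004 is a Thursday
Day of year: 162
Offset from Jan 1: 161 days
161 mod 7 = 0
Result: Thursday

Thursday


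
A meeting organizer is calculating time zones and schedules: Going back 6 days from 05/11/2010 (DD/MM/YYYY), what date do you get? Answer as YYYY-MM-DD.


Start: 2010-11-05
Subtracting 6 days
Days already passed in November: 5
After going back through November: 1 more days to subtract
October 2010 has 31 days, need 1
Result: 2010-10-30

2010-10-30


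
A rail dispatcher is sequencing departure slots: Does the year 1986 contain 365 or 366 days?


Year: 1986
Check leap year rules:
Divisible by 4? No
1986 is not a leap year
Days: 365

365


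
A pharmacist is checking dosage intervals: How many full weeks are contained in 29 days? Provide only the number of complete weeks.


Total days: 29
Days per week: 7
Division: 29 / 7 = 4 remainder 1
Complete weeks: 4
Remaining days: 1

4


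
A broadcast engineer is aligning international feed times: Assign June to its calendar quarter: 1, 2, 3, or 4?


Month: June (month 6)
Q1: January-March (months 1-3)
Q2: April-June (months 4-6)
Q3: July-September (months 7-9)
Q4: October-December (months 10-12)
Month 6 falls in Q2

2


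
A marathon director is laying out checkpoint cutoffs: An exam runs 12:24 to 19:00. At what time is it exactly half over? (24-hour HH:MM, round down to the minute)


Start time: 12:24 = 744 minutes from midnight
End time: 19:00 = 1140 minutes from midnight
Sum: 744 + 1140 = 1884
Midpoint: 1884 / 2 = 942 minutes
Convert: 942 / 60 = 15 hours, 42 minutes
Result: 15:42

15:42


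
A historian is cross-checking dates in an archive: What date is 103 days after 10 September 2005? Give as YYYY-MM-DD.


Start: 2005-09-10
Adding 103 days
Days remaining in September: 20
After September: 83 days still to add
October 2005: 31 days, 52 remaining
November 2005: 30 days, 22 remaining
December 2005 has 31 days, need 22
Result: 2005-12-22

2005-12-22


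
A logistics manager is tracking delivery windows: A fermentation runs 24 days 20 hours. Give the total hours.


Days: 24
Extra hours: 20
Hours per day: 24
Days to hours: 24 x 24 = 576
Total: 576 + 20 = 596

596


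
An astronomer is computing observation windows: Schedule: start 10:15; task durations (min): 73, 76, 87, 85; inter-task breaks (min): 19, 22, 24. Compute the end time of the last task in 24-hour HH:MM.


Start: 10:15 = 615 min from midnight
  after task 1 (73 min): 11:28
  after break (19 min): 11:47
  after task 2 (76 min): 13:03
  after break (22 min): 13:25
  after task 3 (87 min): 14:52
  after break (24 min): 15:16
  after task 4 (85 min): 16:41
Total elapsed: 386 minutes
End time: 16:41

16:41


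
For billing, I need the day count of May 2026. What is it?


Month: May
Year: 2026
May is a 31-day month
Total: 31 days

31


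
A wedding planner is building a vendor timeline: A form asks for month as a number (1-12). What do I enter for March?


Calendar month order:
2. February
3. March <--
4. April
March is month number 3

3


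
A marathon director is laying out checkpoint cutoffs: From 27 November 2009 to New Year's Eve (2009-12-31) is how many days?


Start: November 27, 2009
End: December 31, 2009
Days left in November: 3
December: 31
Sum of remaining months: 31
Total: 3 + 31 = 34

34


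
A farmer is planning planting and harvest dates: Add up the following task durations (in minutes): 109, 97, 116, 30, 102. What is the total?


Durations: 109, 97, 116, 30, 102
Running sum: 109
+ 97 = 206
+ 116 = 322
+ 30 = 352
+ 102 = 454
Total duration: 454 minutes
That is 7 hours and 34 minutes

454


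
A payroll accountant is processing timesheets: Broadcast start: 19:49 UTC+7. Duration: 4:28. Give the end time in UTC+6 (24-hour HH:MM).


Start: 19:49 in UTC+7
Step 1 - add duration:
  minutes: 49 + 28 = 77 (carry 1h)
  hours: 19 + 4 + 1 = 24
  end in UTC+7: 00:17
Step 2 - convert UTC+7 -> UTC+6:
  offset difference: 6 - (7) = -1 hours
  0 + (-1) = -1 -> mod 24 = 23
Result: 23:17 in UTC+6

23:17


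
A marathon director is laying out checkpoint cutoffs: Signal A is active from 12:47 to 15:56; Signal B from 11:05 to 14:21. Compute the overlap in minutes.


Interval A: [767, 956] minutes from midnight
Interval B: [665, 861] minutes from midnight
Overlap start = max(767, 665) = 767
Overlap end = min(956, 861) = 861
Overlap = 861 - 767 = 94 minutes

94


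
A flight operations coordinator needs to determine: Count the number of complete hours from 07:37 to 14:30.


Start: 07:37
End: 14:30
Hour difference: 14 - 7 = 7 hours
Minute difference: 30 - 37 = -7 minutes
Total minutes: 413
Complete hours: 413 / 60 = 6 (remainder 53)

6


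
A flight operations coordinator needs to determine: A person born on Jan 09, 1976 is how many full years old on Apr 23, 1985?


Birth: 1976-01-09
Reference: 1985-04-23
Year difference: 1985 - 1976 = 9
Has birthday (01-09) occurred by 04-23? Yes
Age in full years: 9

9


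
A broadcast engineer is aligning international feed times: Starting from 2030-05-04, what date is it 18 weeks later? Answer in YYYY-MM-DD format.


Start: 2030-05-04
Weeks to add: 18
Convert to days: 18 x 7 = 126 days
Add 126 days to 2030-05-04
Result: 2030-09-07

2030-09-07


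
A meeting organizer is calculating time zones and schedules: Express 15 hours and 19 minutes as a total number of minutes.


Hours: 15
Extra minutes: 19
Minutes per hour: 60
Hours to minutes: 15 x 60 = 900
Total: 900 + 19 = 919

919


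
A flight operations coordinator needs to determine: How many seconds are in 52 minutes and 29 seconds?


Minutes: 52
Seconds: 29
Convert minutes to seconds: 52 x 60 = 3120
Add remaining seconds: 3120 + 29 = 3149

3149


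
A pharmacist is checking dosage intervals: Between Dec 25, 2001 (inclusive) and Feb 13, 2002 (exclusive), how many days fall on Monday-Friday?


Start: 2001-12-25 (Tuesday)
End (exclusive): 2002-02-13 (Wednesday)
Total calendar days: 50
Full weeks: 50 // 7 = 7 -> 35 weekdays
Remaining 1 days starting on Tuesday:
  Tue(w) -> 1 weekdays
Total business days: 35 + 1 = 36

36


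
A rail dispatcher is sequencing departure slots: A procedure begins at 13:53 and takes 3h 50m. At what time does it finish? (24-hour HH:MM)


Start time: 13:53
Adding: 3 hours 50 minutes
Minutes: 53 + 50 = 103
Minute overflow: 103 >= 60, so carry 1 hour, minutes = 43
Hours: 13 + 3 + 1 = 17
Result: 17:43

17:43


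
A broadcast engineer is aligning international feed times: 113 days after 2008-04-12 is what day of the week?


Start: 2008-04-12 (Saturday)
Step 1 - find target date: add 113 days
  2008-04-12 + 113 days = 2008-08-03
Step 2 - day of week:
  113 mod 7 = 1
  Saturday + 1 days -> Sunday
Result: Sunday (2008-08-03)

Sunday


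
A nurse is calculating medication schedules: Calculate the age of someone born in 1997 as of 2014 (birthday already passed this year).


Birth year: 1997
Current year: 2014
Age = current year - birth year
Age = 2014 - 1997 = 17

17


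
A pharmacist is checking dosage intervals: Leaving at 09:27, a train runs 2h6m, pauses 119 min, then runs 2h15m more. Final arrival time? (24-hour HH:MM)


Depart: 09:27
Leg 1: +126 min -> 11:33
Layover: +119 min -> 13:32
Leg 2: +135 min -> 15:47
Total travel: 380 minutes = 6h 20m
Arrival: 15:47

15:47


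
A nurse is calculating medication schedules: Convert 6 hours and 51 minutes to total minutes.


Hours: 6
Minutes: 51
Convert hours to minutes: 6 x 60 = 360
Add remaining minutes: 360 + 51 = 411

411


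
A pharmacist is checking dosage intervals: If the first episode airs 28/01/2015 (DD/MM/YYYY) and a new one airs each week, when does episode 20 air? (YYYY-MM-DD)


First occurrence: 2015-01-28 (occurrence 1)
Each occurrence is 7 days after the previous.
Occurrence 20 is 19 weeks after the first.
19 weeks = 133 days
2015-01-28 + 133 days = 2015-06-10

2015-06-10


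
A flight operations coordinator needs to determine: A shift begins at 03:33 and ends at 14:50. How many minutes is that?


Start time: 03:33 = 213 minutes from midnight
End time: 14:50 = 890 minutes from midnight
Difference: 890 - 213 = 677 minutes
That is 11 hours and 17 minutes

677


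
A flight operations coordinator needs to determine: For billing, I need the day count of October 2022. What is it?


Month: October
Year: 2022
October is a 31-day month
Total: 31 days

31


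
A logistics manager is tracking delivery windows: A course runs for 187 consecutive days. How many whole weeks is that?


Total days: 187
Days per week: 7
Division: 187 / 7 = 26 remainder 5
Complete weeks: 26
Remaining days: 5

26


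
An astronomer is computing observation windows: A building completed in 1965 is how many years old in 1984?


Birth year: 1965
Current year: 1984
Age = current year - birth year
Age = 1984 - 1965 = 19

19


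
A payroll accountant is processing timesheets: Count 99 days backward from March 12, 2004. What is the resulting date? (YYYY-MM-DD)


Start: 2004-03-12
Subtracting 99 days
Days already passed in March: 12
After going back through March: 87 more days to subtract
February 2004: 29 days, 58 remaining
January 2004: 31 days, 27 remaining
December 2003 has 31 days, need 27
Result: 2003-12-04

2003-12-04


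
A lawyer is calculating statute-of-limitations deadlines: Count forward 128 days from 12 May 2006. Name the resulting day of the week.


Start: 2006-05-12 (Friday)
Step 1 - find target date: add 128 days
  2006-05-12 + 128 days = 2006-09-17
Step 2 - day of week:
  128 mod 7 = 2
  Friday + 2 days -> Sunday
Result: Sunday (2006-09-17)

Sunday


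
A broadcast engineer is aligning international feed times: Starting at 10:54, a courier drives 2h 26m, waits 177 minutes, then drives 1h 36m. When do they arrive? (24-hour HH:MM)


Depart: 10:54
Leg 1: +146 min -> 13:20
Layover: +177 min -> 16:17
Leg 2: +96 min -> 17:53
Total travel: 419 minutes = 6h 59m
Arrival: 17:53

17:53


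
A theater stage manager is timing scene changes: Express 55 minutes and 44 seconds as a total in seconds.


Minutes: 55
Seconds: 44
Convert minutes to seconds: 55 x 60 = 3300
Add remaining seconds: 3300 + 44 = 3344

3344


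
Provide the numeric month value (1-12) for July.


Calendar month order:
6. June
7. July <--
8. August
July is month number 7

7


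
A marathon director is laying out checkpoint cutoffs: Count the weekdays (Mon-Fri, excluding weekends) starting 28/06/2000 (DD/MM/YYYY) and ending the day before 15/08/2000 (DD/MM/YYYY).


Start: 2000-06-28 (Wednesday)
End (exclusive): 2000-08-15 (Tuesday)
Total calendar days: 48
Full weeks: 48 // 7 = 6 -> 30 weekdays
Remaining 6 days starting on Wednesday:
  Wed(w), Thu(w), Fri(w), Sat(-), Sun(-), Mon(w) -> 4 weekdays
Total business days: 30 + 4 = 34

34


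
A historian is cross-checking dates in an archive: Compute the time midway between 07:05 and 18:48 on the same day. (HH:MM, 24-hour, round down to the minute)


Start time: 07:05 = 425 minutes from midnight
End time: 18:48 = 1128 minutes from midnight
Sum: 425 + 1128 = 1553
Midpoint: 1553 / 2 = 776 minutes
Convert: 776 / 60 = 12 hours, 56 minutes
Result: 12:56

12:56


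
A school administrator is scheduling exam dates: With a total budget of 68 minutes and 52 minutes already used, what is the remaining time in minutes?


Total budget: 68 minutes
Time used: 52 minutes
Remaining: 68 - 52 = 16 minutes
Percent used: 76.5%
Percent remaining: 23.5%

16


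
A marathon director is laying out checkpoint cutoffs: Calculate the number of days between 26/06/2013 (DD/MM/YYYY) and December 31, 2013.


Start: June 26, 2013
End: December 31, 2013
Days left in June: 4
July: 31
August: 31
September: 30
October: 31
... plus remaining months
Sum of remaining months: 184
Total: 4 + 184 = 188

188


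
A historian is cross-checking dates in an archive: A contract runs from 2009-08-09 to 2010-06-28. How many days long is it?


Start date: 2009-08-09
End date: 2010-06-28
Aug 2009: +23 days
Sep 2009: +30 days
Oct 2009: +31 days
... (8 more months)
Total: 323 days

323


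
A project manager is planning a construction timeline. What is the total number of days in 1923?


Year: 1923
Check leap year rules:
Divisible by 4? No
1923 is not a leap year
Days: 365

365


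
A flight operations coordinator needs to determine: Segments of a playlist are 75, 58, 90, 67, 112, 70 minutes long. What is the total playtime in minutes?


Durations: 75, 58, 90, 67, 112, 70
Running sum: 75
+ 58 = 133
+ 90 = 223
+ 67 = 290
+ 112 = 402
+ 70 = 472
Total duration: 472 minutes
That is 7 hours and 52 minutes

472


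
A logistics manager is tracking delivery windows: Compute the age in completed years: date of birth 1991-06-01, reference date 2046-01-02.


Birth: 1991-06-01
Reference: 2046-01-02
Year difference: 2046 - 1991 = 55
Has birthday (06-01) occurred by 01-02? No
Birthday not yet reached this year -> subtract 1
Age in full years: 54

54


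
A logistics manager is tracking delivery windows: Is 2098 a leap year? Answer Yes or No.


Year: 2098
Divisible by 4? 2098 / 4 = 524.5 -> No
Not divisible by 4, so NOT a leap year

No


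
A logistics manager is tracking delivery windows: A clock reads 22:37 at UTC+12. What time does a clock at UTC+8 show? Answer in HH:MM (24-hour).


Local time: 22:37 at UTC+12 (offset 12h)
Target zone: UTC+8 (offset 8h)
Difference: 8 - (12) = -4 hours
Calculation: 22 + (-4) = 18
Result: 18:37

18:37


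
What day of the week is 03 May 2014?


Date: 2014-05-03
January 1, 2014 is a Wednesday
Day of year: 123
Offset from Jan 1: 122 days
122 mod 7 = 3
Result: Saturday

Saturday


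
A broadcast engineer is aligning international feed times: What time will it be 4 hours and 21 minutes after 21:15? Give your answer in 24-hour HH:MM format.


Start time: 21:15
Adding: 4 hours 21 minutes
Minutes: 15 + 21 = 36
Hours: 21 + 4 + 0 = 25
Hour wraparound: 25 mod 24 = 1
Result: 01:36

01:36


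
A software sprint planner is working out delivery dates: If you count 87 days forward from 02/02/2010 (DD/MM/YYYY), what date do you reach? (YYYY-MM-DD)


Start: 2010-02-02
Adding 87 days
Days remaining in February: 26
After February: 61 days still to add
March 2010: 31 days, 30 remaining
April 2010 has 30 days, need 30
Result: 2010-04-30

2010-04-30


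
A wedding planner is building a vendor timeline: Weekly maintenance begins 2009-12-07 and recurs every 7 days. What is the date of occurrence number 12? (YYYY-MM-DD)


First occurrence: 2009-12-07 (occurrence 1)
Each occurrence is 7 days after the previous.
Occurrence 12 is 11 weeks after the first.
11 weeks = 77 days
2009-12-07 + 77 days = 2010-02-22

2010-02-22


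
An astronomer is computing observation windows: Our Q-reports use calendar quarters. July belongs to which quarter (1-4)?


Month: July (month 7)
Q1: January-March (months 1-3)
Q2: April-June (months 4-6)
Q3: July-September (months 7-9)
Q4: October-December (months 10-12)
Month 7 falls in Q3

3


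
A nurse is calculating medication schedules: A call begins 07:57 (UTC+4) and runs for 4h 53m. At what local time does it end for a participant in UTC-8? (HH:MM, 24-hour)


Start: 07:57 in UTC+4
Step 1 - add duration:
  minutes: 57 + 53 = 110 (carry 1h)
  hours: 7 + 4 + 1 = 12
  end in UTC+4: 12:50
Step 2 - convert UTC+4 -> UTC-8:
  offset difference: -8 - (4) = -12 hours
  12 + (-12) = 0 -> mod 24 = 0
Result: 00:50 in UTC-8

00:50


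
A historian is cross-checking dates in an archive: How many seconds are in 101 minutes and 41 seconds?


Minutes: 101
Extra seconds: 41
Seconds per minute: 60
Minutes to seconds: 101 x 60 = 6060
Total: 6060 + 41 = 6101

6101


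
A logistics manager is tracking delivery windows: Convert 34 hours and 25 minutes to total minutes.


Hours: 34
Extra minutes: 25
Minutes per hour: 60
Hours to minutes: 34 x 60 = 2040
Total: 2040 + 25 = 2065

2065


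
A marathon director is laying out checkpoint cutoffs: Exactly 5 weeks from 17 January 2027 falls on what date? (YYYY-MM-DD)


Start: 2027-01-17
Weeks to add: 5
Convert to days: 5 x 7 = 35 days
Add 35 days to 2027-01-17
Result: 2027-02-21

2027-02-21


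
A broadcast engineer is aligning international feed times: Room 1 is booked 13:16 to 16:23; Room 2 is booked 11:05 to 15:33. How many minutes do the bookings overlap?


Interval A: [796, 983] minutes from midnight
Interval B: [665, 933] minutes from midnight
Overlap start = max(796, 665) = 796
Overlap end = min(983, 933) = 933
Overlap = 933 - 796 = 137 minutes

137


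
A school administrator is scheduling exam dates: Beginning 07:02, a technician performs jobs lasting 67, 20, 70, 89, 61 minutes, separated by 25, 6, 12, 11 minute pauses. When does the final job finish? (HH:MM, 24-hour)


Start: 07:02 = 422 min from midnight
  after task 1 (67 min): 08:09
  after break (25 min): 08:34
  after task 2 (20 min): 08:54
  after break (6 min): 09:00
  after task 3 (70 min): 10:10
  after break (12 min): 10:22
  after task 4 (89 min): 11:51
  after break (11 min): 12:02
  after task 5 (61 min): 13:03
Total elapsed: 361 minutes
End time: 13:03

13:03


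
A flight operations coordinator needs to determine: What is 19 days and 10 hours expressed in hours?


Days: 19
Extra hours: 10
Hours per day: 24
Days to hours: 19 x 24 = 456
Total: 456 + 10 = 466

466


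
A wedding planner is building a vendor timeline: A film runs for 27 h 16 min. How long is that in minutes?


Hours: 27
Minutes: 16
Convert hours to minutes: 27 x 60 = 1620
Add remaining minutes: 1620 + 16 = 1636

1636


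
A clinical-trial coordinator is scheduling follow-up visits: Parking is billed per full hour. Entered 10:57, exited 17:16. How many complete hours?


Start: 10:57
End: 17:16
Hour difference: 17 - 10 = 7 hours
Minute difference: 16 - 57 = -41 minutes
Total minutes: 379
Complete hours: 379 / 60 = 6 (remainder 19)

6


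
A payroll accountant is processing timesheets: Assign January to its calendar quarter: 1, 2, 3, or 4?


Month: January (month 1)
Q1: January-March (months 1-3)
Q2: April-June (months 4-6)
Q3: July-September (months 7-9)
Q4: October-December (months 10-12)
Month 1 falls in Q1

1


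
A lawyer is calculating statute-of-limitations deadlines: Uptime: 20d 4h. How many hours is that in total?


Days: 20
Extra hours: 4
Hours per day: 24
Days to hours: 20 x 24 = 480
Total: 480 + 4 = 484

484


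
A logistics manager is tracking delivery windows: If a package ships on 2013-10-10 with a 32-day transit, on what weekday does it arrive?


Start: 2013-10-10 (Thursday)
Step 1 - find target date: add 32 days
  2013-10-10 + 32 days = 2013-11-11
Step 2 - day of week:
  32 mod 7 = 4
  Thursday + 4 days -> Monday
Result: Monday (2013-11-11)

Monday


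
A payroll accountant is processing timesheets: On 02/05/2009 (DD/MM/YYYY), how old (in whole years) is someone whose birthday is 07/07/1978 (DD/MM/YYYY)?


Birth: 1978-07-07
Reference: 2009-05-02
Year difference: 2009 - 1978 = 31
Has birthday (07-07) occurred by 05-02? No
Birthday not yet reached this year -> subtract 1
Age in full years: 30

30


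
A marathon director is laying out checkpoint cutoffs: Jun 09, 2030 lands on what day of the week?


Date: 2030-06-09
January 1, 2030 is a Tuesday
Day of year: 160
Offset from Jan 1: 159 days
159 mod 7 = 5
Result: Sunday

Sunday


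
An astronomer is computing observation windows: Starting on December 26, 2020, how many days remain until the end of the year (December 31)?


Start: December 26, 2020
End: December 31, 2020
Days left in December: 5
Total: 5 days

5


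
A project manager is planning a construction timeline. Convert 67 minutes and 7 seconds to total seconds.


Minutes: 67
Extra seconds: 7
Seconds per minute: 60
Minutes to seconds: 67 x 60 = 4020
Total: 4020 + 7 = 4027

4027


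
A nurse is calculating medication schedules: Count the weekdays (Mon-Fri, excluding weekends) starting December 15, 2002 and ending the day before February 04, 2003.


Start: 2002-12-15 (Sunday)
End (exclusive): 2003-02-04 (Tuesday)
Total calendar days: 51
Full weeks: 51 // 7 = 7 -> 35 weekdays
Remaining 2 days starting on Sunday:
  Sun(-), Mon(w) -> 1 weekdays
Total business days: 35 + 1 = 36

36


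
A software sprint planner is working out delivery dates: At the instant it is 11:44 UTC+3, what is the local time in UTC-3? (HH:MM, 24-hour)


Local time: 11:44 at UTC+3 (offset 3h)
Target zone: UTC-3 (offset -3h)
Difference: -3 - (3) = -6 hours
Calculation: 11 + (-6) = 5
Result: 05:44

05:44


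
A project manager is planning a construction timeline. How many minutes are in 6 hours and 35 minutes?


Hours: 6
Extra minutes: 35
Minutes per hour: 60
Hours to minutes: 6 x 60 = 360
Total: 360 + 35 = 395

395


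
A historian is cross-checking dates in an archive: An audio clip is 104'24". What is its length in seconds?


Minutes: 104
Seconds: 24
Convert minutes to seconds: 104 x 60 = 6240
Add remaining seconds: 6240 + 24 = 6264

6264


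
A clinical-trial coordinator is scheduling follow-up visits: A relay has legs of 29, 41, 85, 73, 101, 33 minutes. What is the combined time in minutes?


Durations: 29, 41, 85, 73, 101, 33
Running sum: 29
+ 41 = 70
+ 85 = 155
+ 73 = 228
+ 101 = 329
+ 33 = 362
Total duration: 362 minutes
That is 6 hours and 2 minutes

362


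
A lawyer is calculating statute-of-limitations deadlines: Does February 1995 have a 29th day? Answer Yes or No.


Year: 1995
Divisible by 4? 1995 / 4 = 498.75 -> No
Not divisible by 4, so NOT a leap year

No


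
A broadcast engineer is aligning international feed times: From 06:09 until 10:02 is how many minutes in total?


Start time: 06:09 = 369 minutes from midnight
End time: 10:02 = 602 minutes from midnight
Difference: 602 - 369 = 233 minutes
That is 3 hours and 53 minutes

233


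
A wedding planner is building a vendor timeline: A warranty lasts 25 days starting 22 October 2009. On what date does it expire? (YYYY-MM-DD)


Start: 2009-10-22
Adding 25 days
Days remaining in October: 9
After October: 16 days still to add
November 2009 has 30 days, need 16
Result: 2009-11-16

2009-11-16


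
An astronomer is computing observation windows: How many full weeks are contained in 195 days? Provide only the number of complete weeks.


Total days: 195
Days per week: 7
Division: 195 / 7 = 27 remainder 6
Complete weeks: 27
Remaining days: 6

27


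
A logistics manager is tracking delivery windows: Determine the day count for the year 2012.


Year: 2012
Check leap year rules:
Divisible by 4? Yes
Divisible by 100? No
2012 is a leap year
Days: 366

366


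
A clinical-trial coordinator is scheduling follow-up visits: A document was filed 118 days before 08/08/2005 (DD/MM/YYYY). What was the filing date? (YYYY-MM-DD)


Start: 2005-08-08
Subtracting 118 days
Days already passed in August: 8
After going back through August: 110 more days to subtract
July 2005: 31 days, 79 remaining
June 2005: 30 days, 49 remaining
May 2005: 31 days, 18 remaining
April 2005 has 30 days, need 18
Result: 2005-04-12

2005-04-12


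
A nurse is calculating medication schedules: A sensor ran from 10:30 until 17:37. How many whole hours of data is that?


Start: 10:30
End: 17:37
Hour difference: 17 - 10 = 7 hours
Minute difference: 37 - 30 = 7 minutes
Total minutes: 427
Complete hours: 427 / 60 = 7 (remainder 7)

7


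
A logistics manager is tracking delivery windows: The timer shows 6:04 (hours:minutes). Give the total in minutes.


Hours: 6
Minutes: 4
Convert hours to minutes: 6 x 60 = 360
Add remaining minutes: 360 + 4 = 364

364


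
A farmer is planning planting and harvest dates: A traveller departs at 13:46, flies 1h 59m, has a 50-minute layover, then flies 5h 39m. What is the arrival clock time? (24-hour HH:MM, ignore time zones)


Depart: 13:46
Leg 1: +119 min -> 15:45
Layover: +50 min -> 16:35
Leg 2: +339 min -> 22:14
Total travel: 508 minutes = 8h 28m
Arrival: 22:14

22:14


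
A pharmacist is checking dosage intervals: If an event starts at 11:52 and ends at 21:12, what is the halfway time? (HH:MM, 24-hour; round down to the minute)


Start time: 11:52 = 712 minutes from midnight
End time: 21:12 = 1272 minutes from midnight
Sum: 712 + 1272 = 1984
Midpoint: 1984 / 2 = 992 minutes
Convert: 992 / 60 = 16 hours, 32 minutes
Result: 16:32

16:32


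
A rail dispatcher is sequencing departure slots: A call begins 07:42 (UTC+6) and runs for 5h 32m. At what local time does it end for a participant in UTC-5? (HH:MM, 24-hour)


Start: 07:42 in UTC+6
Step 1 - add duration:
  minutes: 42 + 32 = 74 (carry 1h)
  hours: 7 + 5 + 1 = 13
  end in UTC+6: 13:14
Step 2 - convert UTC+6 -> UTC-5:
  offset difference: -5 - (6) = -11 hours
  13 + (-11) = 2 -> mod 24 = 2
Result: 02:14 in UTC-5

02:14


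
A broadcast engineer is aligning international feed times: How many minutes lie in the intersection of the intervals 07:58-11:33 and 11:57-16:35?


Interval A: [478, 693] minutes from midnight
Interval B: [717, 995] minutes from midnight
Overlap start = max(478, 717) = 717
Overlap end = min(693, 995) = 693
End <= start, so the intervals do not overlap: 0 minutes

0


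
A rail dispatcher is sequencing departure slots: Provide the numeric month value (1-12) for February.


Calendar month order:
1. January
2. February <--
3. March
February is month number 2

2


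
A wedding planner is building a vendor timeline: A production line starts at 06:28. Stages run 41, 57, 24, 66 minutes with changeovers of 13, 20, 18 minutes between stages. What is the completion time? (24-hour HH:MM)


Start: 06:28 = 388 min from midnight
  after task 1 (41 min): 07:09
  after break (13 min): 07:22
  after task 2 (57 min): 08:19
  after break (20 min): 08:39
  after task 3 (24 min): 09:03
  after break (18 min): 09:21
  after task 4 (66 min): 10:27
Total elapsed: 239 minutes
End time: 10:27

10:27


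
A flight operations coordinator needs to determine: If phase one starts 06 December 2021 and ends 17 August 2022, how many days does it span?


Start date: 2021-12-06
End date: 2022-08-17
Dec 2021: +26 days
Jan 2022: +31 days
Feb 2022: +28 days
... (6 more months)
Total: 254 days

254


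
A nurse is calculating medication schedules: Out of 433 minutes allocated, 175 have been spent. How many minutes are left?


Total budget: 433 minutes
Time used: 175 minutes
Remaining: 433 - 175 = 258 minutes
Percent used: 40.4%
Percent remaining: 59.6%

258


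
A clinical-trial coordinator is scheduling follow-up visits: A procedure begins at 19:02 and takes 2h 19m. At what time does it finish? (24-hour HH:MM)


Start time: 19:02
Adding: 2 hours 19 minutes
Minutes: 2 + 19 = 21
Hours: 19 + 2 + 0 = 21
Result: 21:21

21:21


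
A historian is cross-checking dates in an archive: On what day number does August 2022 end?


Month: August
Year: 2022
August is a 31-day month
Total: 31 days

31


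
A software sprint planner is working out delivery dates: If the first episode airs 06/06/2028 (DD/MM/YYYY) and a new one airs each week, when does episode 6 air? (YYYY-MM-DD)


First occurrence: 2028-06-06 (occurrence 1)
Each occurrence is 7 days after the previous.
Occurrence 6 is 5 weeks after the first.
5 weeks = 35 days
2028-06-06 + 35 days = 2028-07-11

2028-07-11


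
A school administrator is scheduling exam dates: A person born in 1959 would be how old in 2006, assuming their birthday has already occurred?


Birth year: 1959
Current year: 2006
Age = current year - birth year
Age = 2006 - 1959 = 47

47


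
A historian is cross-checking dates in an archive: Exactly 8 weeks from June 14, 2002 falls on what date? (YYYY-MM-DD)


Start: 2002-06-14
Weeks to add: 8
Convert to days: 8 x 7 = 56 days
Add 56 days to 2002-06-14
Result: 2002-08-09

2002-08-09


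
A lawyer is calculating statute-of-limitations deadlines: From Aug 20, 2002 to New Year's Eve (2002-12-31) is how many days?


Start: August 20, 2002
End: December 31, 2002
Days left in August: 11
September: 30
October: 31
November: 30
December: 31
Sum of remaining months: 122
Total: 11 + 122 = 133

133


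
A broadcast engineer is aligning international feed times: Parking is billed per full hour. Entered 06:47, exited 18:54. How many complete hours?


Start: 06:47
End: 18:54
Hour difference: 18 - 6 = 12 hours
Minute difference: 54 - 47 = 7 minutes
Total minutes: 727
Complete hours: 727 / 60 = 12 (remainder 7)

12


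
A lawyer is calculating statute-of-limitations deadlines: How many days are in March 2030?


Month: March
Year: 2030
March is a 31-day month
Total: 31 days

31


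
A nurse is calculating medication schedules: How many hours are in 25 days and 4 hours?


Days: 25
Extra hours: 4
Hours per day: 24
Days to hours: 25 x 24 = 600
Total: 600 + 4 = 604

604


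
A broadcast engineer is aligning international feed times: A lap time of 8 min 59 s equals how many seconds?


Minutes: 8
Seconds: 59
Convert minutes to seconds: 8 x 60 = 480
Add remaining seconds: 480 + 59 = 539

539


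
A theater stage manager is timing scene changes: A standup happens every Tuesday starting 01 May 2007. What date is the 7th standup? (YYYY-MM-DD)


First occurrence: 2007-05-01 (occurrence 1)
Each occurrence is 7 days after the previous.
Occurrence 7 is 6 weeks after the first.
6 weeks = 42 days
2007-05-01 + 42 days = 2007-06-12

2007-06-12


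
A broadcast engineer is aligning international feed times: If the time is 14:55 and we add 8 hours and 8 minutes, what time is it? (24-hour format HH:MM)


Start time: 14:55
Adding: 8 hours 8 minutes
Minutes: 55 + 8 = 63
Minute overflow: 63 >= 60, so carry 1 hour, minutes = 3
Hours: 14 + 8 + 1 = 23
Result: 23:03

23:03


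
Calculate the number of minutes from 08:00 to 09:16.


Start time: 08:00 = 480 minutes from midnight
End time: 09:16 = 556 minutes from midnight
Difference: 556 - 480 = 76 minutes
That is 1 hours and 16 minutes

76


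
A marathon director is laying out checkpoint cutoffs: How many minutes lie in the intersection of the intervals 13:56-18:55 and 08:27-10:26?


Interval A: [836, 1135] minutes from midnight
Interval B: [507, 626] minutes from midnight
Overlap start = max(836, 507) = 836
Overlap end = min(1135, 626) = 626
End <= start, so the intervals do not overlap: 0 minutes

0


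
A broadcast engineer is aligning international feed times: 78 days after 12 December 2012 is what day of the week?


Start: 2012-12-12 (Wednesday)
Step 1 - find target date: add 78 days
  2012-12-12 + 78 days = 2013-02-28
Step 2 - day of week:
  78 mod 7 = 1
  Wednesday + 1 days -> Thursday
Result: Thursday (2013-02-28)

Thursday


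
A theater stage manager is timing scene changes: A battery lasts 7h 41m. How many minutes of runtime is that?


Hours: 7
Extra minutes: 41
Minutes per hour: 60
Hours to minutes: 7 x 60 = 420
Total: 420 + 41 = 461

461


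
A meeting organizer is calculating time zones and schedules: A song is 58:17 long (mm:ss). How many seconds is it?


Minutes: 58
Extra seconds: 17
Seconds per minute: 60
Minutes to seconds: 58 x 60 = 3480
Total: 3480 + 17 = 3497

3497


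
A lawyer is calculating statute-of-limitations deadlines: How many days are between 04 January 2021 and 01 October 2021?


Start date: 2021-01-04
End date: 2021-10-01
Jan 2021: +28 days
Feb 2021: +28 days
Mar 2021: +31 days
... (6 more months)
Total: 270 days

270


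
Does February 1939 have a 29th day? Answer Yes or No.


Year: 1939
Divisible by 4? 1939 / 4 = 484.75 -> No
Not divisible by 4, so NOT a leap year

No


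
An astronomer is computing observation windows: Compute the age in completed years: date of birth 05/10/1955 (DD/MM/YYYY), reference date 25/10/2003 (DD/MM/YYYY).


Birth: 1955-10-05
Reference: 2003-10-25
Year difference: 2003 - 1955 = 48
Has birthday (10-05) occurred by 10-25? Yes
Age in full years: 48

48


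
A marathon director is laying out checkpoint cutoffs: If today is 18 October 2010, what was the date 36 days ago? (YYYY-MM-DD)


Start: 2010-10-18
Subtracting 36 days
Days already passed in October: 18
After going back through October: 18 more days to subtract
September 2010 has 30 days, need 18
Result: 2010-09-12

2010-09-12


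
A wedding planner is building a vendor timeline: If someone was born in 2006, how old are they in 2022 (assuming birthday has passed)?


Birth year: 2006
Current year: 2022
Age = current year - birth year
Age = 2022 - 2006 = 16

16


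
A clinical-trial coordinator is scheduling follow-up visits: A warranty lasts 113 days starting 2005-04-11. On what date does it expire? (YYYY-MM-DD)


Start: 2005-04-11
Adding 113 days
Days remaining in April: 19
After April: 94 days still to add
May 2005: 31 days, 63 remaining
June 2005: 30 days, 33 remaining
July 2005: 31 days, 2 remaining
August 2005 has 31 days, need 2
Result: 2005-08-02

2005-08-02


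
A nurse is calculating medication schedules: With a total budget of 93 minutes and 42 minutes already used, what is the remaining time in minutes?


Total budget: 93 minutes
Time used: 42 minutes
Remaining: 93 - 42 = 51 minutes
Percent used: 45.2%
Percent remaining: 54.8%

51


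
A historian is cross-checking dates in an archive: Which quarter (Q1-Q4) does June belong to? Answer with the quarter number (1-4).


Month: June (month 6)
Q1: January-March (months 1-3)
Q2: April-June (months 4-6)
Q3: July-September (months 7-9)
Q4: October-December (months 10-12)
Month 6 falls in Q2

2


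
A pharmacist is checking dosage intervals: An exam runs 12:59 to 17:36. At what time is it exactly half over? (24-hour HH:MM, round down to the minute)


Start time: 12:59 = 779 minutes from midnight
End time: 17:36 = 1056 minutes from midnight
Sum: 779 + 1056 = 1835
Midpoint: 1835 / 2 = 917 minutes
Convert: 917 / 60 = 15 hours, 17 minutes
Result: 15:17

15:17


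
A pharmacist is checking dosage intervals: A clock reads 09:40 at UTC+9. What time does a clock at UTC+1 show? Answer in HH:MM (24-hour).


Local time: 09:40 at UTC+9 (offset 9h)
Target zone: UTC+1 (offset 1h)
Difference: 1 - (9) = -8 hours
Calculation: 9 + (-8) = 1
Result: 01:40

01:40


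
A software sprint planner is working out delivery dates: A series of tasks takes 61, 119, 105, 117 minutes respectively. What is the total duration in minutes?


Durations: 61, 119, 105, 117
Running sum: 61
+ 119 = 180
+ 105 = 285
+ 117 = 402
Total duration: 402 minutes
That is 6 hours and 42 minutes

402


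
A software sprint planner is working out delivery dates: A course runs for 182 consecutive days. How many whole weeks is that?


Total days: 182
Days per week: 7
Division: 182 / 7 = 26 remainder 0
Complete weeks: 26
Remaining days: 0

26


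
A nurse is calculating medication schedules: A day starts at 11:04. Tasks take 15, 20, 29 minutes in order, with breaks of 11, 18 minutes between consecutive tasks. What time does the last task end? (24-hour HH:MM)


Start: 11:04 = 664 min from midnight
  after task 1 (15 min): 11:19
  after break (11 min): 11:30
  after task 2 (20 min): 11:50
  after break (18 min): 12:08
  after task 3 (29 min): 12:37
Total elapsed: 93 minutes
End time: 12:37

12:37


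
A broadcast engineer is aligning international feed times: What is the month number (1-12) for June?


Calendar month order:
5. May
6. June <--
7. July
June is month number 6

6


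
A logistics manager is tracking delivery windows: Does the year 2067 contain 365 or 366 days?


Year: 2067
Check leap year rules:
Divisible by 4? No
2067 is not a leap year
Days: 365

365


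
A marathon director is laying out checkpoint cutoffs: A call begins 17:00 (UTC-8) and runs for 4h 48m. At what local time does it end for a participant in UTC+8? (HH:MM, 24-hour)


Start: 17:00 in UTC-8
Step 1 - add duration:
  minutes: 0 + 48 = 48
  hours: 17 + 4 + 0 = 21
  end in UTC-8: 21:48
Step 2 - convert UTC-8 -> UTC+8:
  offset difference: 8 - (-8) = 16 hours
  21 + (16) = 37 -> mod 24 = 13
Result: 13:48 in UTC+8

13:48


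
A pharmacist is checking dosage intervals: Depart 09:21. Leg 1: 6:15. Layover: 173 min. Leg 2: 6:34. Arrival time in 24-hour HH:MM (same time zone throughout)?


Depart: 09:21
Leg 1: +375 min -> 15:36
Layover: +173 min -> 18:29
Leg 2: +394 min -> 01:03
Total travel: 942 minutes = 15h 42m
Arrival: 01:03

01:03


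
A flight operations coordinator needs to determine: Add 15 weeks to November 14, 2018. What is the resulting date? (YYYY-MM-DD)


Start: 2018-11-14
Weeks to add: 15
Convert to days: 15 x 7 = 105 days
Add 105 days to 2018-11-14
Result: 2019-02-27

2019-02-27


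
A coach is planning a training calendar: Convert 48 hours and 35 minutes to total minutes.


Hours: 48
Minutes: 35
Convert hours to minutes: 48 x 60 = 2880
Add remaining minutes: 2880 + 35 = 2915

2915


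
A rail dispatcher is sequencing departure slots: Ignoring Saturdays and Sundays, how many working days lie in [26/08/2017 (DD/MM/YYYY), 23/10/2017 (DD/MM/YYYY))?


Start: 2017-08-26 (Saturday)
End (exclusive): 2017-10-23 (Monday)
Total calendar days: 58
Full weeks: 58 // 7 = 8 -> 40 weekdays
Remaining 2 days starting on Saturday:
  Sat(-), Sun(-) -> 0 weekdays
Total business days: 40 + 0 = 40

40


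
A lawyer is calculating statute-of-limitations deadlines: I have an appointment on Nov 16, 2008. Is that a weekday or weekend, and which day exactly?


Date: 2008-11-16
January 1, 2008 is a Tuesday
Day of year: 321
Offset from Jan 1: 320 days
320 mod 7 = 5
Result: Sunday

Sunday


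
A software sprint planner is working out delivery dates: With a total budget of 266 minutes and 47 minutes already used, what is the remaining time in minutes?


Total budget: 266 minutes
Time used: 47 minutes
Remaining: 266 - 47 = 219 minutes
Percent used: 17.7%
Percent remaining: 82.3%

219


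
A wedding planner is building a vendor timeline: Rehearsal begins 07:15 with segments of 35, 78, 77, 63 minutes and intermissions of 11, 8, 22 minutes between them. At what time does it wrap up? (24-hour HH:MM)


Start: 07:15 = 435 min from midnight
  after task 1 (35 min): 07:50
  after break (11 min): 08:01
  after task 2 (78 min): 09:19
  after break (8 min): 09:27
  after task 3 (77 min): 10:44
  after break (22 min): 11:06
  after task 4 (63 min): 12:09
Total elapsed: 294 minutes
End time: 12:09

12:09
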